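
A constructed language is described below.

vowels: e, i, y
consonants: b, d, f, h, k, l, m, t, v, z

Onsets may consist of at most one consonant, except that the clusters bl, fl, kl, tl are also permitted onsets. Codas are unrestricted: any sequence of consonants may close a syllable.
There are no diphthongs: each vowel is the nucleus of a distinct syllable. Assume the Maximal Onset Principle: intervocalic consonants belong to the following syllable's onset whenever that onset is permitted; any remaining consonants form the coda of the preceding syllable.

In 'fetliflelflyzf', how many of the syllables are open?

The vowels are e, i, e, y — 4 nuclei, so 4 syllables.
/e…i/ gap (V1→V2): /tl/ is a licit onset in full, so it all attaches to the next syllable.
/i…e/ gap (V2→V3): /fl/ is a licit onset in full, so it all attaches to the next syllable.
/e…y/ gap (V3→V4): cluster /lfl/ — the longest permitted-onset suffix is /fl/; onset = /fl/, preceding coda = /l/.
Putting it together: fe.tli.flel.flyzf.
Classifying each syllable: /fe/ (open), /tli/ (open), /flel/ (closed), /flyzf/ (closed).
Open syllables: 2.

2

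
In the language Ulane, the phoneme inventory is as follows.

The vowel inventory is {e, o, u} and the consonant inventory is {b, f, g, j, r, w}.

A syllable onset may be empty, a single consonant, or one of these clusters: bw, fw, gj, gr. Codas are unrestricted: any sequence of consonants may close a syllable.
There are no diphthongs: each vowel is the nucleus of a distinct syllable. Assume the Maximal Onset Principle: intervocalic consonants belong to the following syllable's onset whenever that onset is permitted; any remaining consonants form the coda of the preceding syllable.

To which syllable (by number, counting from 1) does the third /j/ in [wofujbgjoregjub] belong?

5

Vowels present: o, u, o, e, u; each is a nucleus, giving 5 syllables.
σ1/σ2 boundary: just /f/ — single C goes to the following onset.
σ2/σ3 boundary: /jbgj/; trying suffixes from longest down, /gj/ is the first permitted one, so coda /jb/ | onset /gj/.
σ3/σ4 boundary: /r/ is a single consonant, so it becomes the next onset.
σ4/σ5 boundary: /gj/ — entire cluster is a permitted onset → onset /gj/, coda ∅.
So the parse is wo.fujb.gjo.re.gjub.
The third /j/ is in the onset of syllable 5 (/gjub/).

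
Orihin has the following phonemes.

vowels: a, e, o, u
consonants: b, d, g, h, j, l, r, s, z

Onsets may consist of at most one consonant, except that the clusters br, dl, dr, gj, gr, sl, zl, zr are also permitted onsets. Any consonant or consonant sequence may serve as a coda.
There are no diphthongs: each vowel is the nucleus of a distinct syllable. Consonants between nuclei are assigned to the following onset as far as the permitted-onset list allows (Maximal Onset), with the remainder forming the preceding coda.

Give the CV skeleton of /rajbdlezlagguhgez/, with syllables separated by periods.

Vowels present: a, e, a, u, e; each is a nucleus, giving 5 syllables.
σ1/σ2 boundary: /jbdl/ — longest licit onset from the right is /dl/, leaving /jb/ as coda.
σ2/σ3 boundary: cluster /zl/ — /zl/ is itself a permitted onset, so the whole cluster goes right; preceding coda = ∅.
σ3/σ4 boundary: /gg/ — longest licit onset from the right is /g/, leaving /g/ as coda.
σ4/σ5 boundary: cluster /hg/ — the longest permitted-onset suffix is /g/; onset = /g/, preceding coda = /h/.
So the parse is rajb.dle.zlag.guh.gez.
Mapping each syllable to C/V: /rajb/ → CVCC, /dle/ → CCV, /zlag/ → CCVC, /guh/ → CVC, /gez/ → CVC.

CVCC.CCV.CCVC.CVC.CVC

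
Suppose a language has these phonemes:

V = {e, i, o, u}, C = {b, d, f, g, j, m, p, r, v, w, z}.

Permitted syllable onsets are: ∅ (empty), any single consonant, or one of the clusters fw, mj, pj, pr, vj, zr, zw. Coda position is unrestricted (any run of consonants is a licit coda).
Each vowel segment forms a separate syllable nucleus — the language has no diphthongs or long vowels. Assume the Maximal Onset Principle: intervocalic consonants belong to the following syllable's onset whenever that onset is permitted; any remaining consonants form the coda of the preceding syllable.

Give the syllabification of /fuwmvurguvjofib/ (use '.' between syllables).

fuwm.vur.gu.vjo.fib

Vowels present: u, u, u, o, i; each is a nucleus, giving 5 syllables.
Between /u/ (V1) and /u/ (V2): /wmv/ — longest licit onset from the right is /v/, leaving /wm/ as coda.
Between /u/ (V2) and /u/ (V3): /rg/; trying suffixes from longest down, /g/ is the first permitted one, so coda /r/ | onset /g/.
Between /u/ (V3) and /o/ (V4): /vj/ is a licit onset in full, so it all attaches to the next syllable.
Between /o/ (V4) and /i/ (V5): just /f/ — single C goes to the following onset.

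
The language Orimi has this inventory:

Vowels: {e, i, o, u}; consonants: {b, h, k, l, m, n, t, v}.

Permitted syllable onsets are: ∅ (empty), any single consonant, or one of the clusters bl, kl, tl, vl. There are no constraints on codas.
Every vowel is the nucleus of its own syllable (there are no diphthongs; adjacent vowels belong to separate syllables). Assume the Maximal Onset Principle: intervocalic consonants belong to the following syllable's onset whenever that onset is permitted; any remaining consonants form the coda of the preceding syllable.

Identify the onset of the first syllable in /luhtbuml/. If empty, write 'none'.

Vowels present: u, u; each is a nucleus, giving 2 syllables.
V1 /u/ – V2 /u/: /htb/ — longest licit onset from the right is /b/, leaving /ht/ as coda.
Syllabification: luht.buml.
Syllable 1 is /luht/: onset /l/, nucleus /u/, coda /ht/.

l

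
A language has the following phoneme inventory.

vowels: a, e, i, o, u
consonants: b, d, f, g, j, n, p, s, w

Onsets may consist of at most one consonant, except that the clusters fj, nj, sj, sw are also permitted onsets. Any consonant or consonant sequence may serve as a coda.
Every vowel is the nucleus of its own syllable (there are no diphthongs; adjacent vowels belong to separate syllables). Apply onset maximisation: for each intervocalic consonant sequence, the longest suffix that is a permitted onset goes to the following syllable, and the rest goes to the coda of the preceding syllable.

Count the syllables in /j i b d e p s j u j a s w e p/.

5

The vowels are i, e, u, a, e — 5 nuclei, so 5 syllables.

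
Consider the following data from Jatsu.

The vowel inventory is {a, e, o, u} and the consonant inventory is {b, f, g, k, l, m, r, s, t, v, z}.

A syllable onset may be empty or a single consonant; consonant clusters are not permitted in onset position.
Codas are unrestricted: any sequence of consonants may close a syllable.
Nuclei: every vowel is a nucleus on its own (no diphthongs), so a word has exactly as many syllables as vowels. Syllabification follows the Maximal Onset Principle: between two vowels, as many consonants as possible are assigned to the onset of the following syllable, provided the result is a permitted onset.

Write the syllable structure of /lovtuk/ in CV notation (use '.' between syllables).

CVC.CVC

Nuclei (vowels): o, u → 2 syllables.
V1 /o/ – V2 /u/: cluster /vt/ — the longest permitted-onset suffix is /t/; onset = /t/, preceding coda = /v/.
Syllabification: lov.tuk.
Mapping each syllable to C/V: /lov/ → CVC, /tuk/ → CVC.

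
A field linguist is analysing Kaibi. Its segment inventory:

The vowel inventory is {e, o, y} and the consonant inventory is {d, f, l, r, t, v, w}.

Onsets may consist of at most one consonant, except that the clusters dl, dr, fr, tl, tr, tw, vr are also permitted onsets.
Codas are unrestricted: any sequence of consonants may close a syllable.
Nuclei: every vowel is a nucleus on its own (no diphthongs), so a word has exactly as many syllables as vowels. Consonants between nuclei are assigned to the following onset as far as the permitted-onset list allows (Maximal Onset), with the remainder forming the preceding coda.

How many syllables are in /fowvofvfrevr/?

3

Nuclei (vowels): o, o, e → 3 syllables.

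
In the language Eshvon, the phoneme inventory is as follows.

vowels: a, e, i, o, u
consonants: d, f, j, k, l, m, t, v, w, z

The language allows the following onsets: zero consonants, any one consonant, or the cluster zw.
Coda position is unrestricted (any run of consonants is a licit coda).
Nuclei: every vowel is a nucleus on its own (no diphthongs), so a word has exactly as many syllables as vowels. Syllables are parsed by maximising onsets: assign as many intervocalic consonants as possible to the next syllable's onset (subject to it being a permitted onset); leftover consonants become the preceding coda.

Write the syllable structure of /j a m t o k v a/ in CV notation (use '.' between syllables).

Nuclei (vowels): a, o, a → 3 syllables.
V1 /a/ – V2 /o/: /mt/; trying suffixes from longest down, /t/ is the first permitted one, so coda /m/ | onset /t/.
V2 /o/ – V3 /a/: /kv/; trying suffixes from longest down, /v/ is the first permitted one, so coda /k/ | onset /v/.
So the parse is jam.tok.va.
Mapping each syllable to C/V: /jam/ → CVC, /tok/ → CVC, /va/ → CV.

CVC.CVC.CV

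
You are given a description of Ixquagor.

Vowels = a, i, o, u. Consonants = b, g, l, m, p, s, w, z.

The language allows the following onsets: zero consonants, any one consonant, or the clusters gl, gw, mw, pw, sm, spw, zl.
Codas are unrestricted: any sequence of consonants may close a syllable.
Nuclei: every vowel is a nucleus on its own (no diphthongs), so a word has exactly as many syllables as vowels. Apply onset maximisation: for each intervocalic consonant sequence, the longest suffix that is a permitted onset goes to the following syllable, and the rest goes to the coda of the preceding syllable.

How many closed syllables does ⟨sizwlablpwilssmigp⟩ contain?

4

The vowels are i, a, i, i — 4 nuclei, so 4 syllables.
/i…a/ gap (V1→V2): /zwl/ splits as /zw/ + /l/ (/l/ is the longest suffix that is a licit onset).
/a…i/ gap (V2→V3): /blpw/ splits as /bl/ + /pw/ (/pw/ is the longest suffix that is a licit onset).
/i…i/ gap (V3→V4): /lssm/ — longest licit onset from the right is /sm/, leaving /ls/ as coda.
Putting it together: sizw.labl.pwils.smigp.
Classifying each syllable: /sizw/ (closed), /labl/ (closed), /pwils/ (closed), /smigp/ (closed).
Closed syllables: 4.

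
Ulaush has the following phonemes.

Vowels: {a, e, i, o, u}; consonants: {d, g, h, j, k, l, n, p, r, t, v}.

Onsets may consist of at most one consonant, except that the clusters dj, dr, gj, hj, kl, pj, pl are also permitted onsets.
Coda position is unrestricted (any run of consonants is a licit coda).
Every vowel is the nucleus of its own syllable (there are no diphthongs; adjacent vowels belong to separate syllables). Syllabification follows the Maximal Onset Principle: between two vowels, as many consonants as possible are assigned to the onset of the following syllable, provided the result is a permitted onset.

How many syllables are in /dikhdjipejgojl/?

4

Nuclei (vowels): i, i, e, o → 4 syllables.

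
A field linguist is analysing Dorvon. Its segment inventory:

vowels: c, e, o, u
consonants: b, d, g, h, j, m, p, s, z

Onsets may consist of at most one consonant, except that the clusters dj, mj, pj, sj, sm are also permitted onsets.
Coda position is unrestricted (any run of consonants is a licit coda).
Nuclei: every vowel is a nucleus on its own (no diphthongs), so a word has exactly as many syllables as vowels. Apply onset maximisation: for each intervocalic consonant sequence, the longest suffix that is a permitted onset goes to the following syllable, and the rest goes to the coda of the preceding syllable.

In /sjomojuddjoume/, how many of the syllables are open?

The vowels are o, o, u, o, u, e — 6 nuclei, so 6 syllables.
/o…o/ gap (V1→V2): just /m/ — single C goes to the following onset.
/o…u/ gap (V2→V3): /j/ → onset of the next syllable (single consonants are always licit onsets).
/u…o/ gap (V3→V4): /ddj/; trying suffixes from longest down, /dj/ is the first permitted one, so coda /d/ | onset /dj/.
/o…u/ gap (V4→V5): nothing intervenes; syllable break is V.V.
/u…e/ gap (V5→V6): /m/ is a single consonant, so it becomes the next onset.
Result: sjo.mo.jud.djo.u.me.
Classifying each syllable: /sjo/ (open), /mo/ (open), /jud/ (closed), /djo/ (open), /u/ (open), /me/ (open).
Open syllables: 5.

5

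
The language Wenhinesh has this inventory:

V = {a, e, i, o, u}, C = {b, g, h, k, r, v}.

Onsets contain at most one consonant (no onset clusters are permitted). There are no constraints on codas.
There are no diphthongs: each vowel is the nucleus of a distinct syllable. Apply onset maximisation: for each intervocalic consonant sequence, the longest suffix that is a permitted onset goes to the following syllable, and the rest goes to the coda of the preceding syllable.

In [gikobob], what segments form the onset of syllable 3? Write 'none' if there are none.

b

The vowels are i, o, o — 3 nuclei, so 3 syllables.
Between /i/ (V1) and /o/ (V2): /k/ → onset of the next syllable (single consonants are always licit onsets).
Between /o/ (V2) and /o/ (V3): just /b/ — single C goes to the following onset.
Result: gi.ko.bob.
Syllable 3 is /bob/: onset /b/, nucleus /o/, coda /b/.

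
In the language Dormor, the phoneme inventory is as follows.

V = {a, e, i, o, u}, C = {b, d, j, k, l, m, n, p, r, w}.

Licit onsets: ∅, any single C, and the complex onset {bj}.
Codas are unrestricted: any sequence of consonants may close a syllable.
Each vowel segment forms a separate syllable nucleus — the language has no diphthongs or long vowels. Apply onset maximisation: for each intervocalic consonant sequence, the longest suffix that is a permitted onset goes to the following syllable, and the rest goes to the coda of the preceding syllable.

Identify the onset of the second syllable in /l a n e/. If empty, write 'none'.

n

Nuclei (vowels): a, e → 2 syllables.
Between /a/ (V1) and /e/ (V2): just /n/ — single C goes to the following onset.
Putting it together: la.ne.
Syllable 2 is /ne/: onset /n/, nucleus /e/, coda ∅.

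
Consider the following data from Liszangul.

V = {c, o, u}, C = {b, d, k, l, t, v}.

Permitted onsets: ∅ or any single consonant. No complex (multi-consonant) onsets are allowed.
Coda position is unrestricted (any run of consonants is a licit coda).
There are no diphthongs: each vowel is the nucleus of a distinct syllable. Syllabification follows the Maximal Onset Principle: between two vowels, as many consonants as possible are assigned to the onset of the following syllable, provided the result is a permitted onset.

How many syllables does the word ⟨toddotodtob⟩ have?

Nuclei (vowels): o, o, o, o → 4 syllables.

4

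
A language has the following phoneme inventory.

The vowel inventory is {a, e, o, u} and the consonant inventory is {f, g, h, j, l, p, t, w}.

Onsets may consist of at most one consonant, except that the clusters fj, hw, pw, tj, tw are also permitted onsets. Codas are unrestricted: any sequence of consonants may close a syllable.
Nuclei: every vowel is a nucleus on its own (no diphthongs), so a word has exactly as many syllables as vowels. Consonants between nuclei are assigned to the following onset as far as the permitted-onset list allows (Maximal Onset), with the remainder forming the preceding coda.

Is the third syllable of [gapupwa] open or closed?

open

The vowels are a, u, a — 3 nuclei, so 3 syllables.
Between /a/ (V1) and /u/ (V2): just /p/ — single C goes to the following onset.
Between /u/ (V2) and /a/ (V3): /pw/ — entire cluster is a permitted onset → onset /pw/, coda ∅.
Putting it together: ga.pu.pwa.
Syllable 3 is /pwa/; it ends in its nucleus with no coda, so it is open.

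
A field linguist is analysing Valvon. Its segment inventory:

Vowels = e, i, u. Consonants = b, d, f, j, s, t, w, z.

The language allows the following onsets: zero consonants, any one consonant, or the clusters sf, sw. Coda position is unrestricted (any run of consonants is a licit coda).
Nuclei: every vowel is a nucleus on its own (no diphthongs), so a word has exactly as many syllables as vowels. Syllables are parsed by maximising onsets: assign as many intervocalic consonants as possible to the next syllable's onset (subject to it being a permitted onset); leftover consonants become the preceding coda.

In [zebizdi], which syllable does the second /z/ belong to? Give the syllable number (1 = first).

Vowels present: e, i, i; each is a nucleus, giving 3 syllables.
σ1/σ2 boundary: just /b/ — single C goes to the following onset.
σ2/σ3 boundary: /zd/ — longest licit onset from the right is /d/, leaving /z/ as coda.
Result: ze.biz.di.
The second /z/ is in the coda of syllable 2 (/biz/).

2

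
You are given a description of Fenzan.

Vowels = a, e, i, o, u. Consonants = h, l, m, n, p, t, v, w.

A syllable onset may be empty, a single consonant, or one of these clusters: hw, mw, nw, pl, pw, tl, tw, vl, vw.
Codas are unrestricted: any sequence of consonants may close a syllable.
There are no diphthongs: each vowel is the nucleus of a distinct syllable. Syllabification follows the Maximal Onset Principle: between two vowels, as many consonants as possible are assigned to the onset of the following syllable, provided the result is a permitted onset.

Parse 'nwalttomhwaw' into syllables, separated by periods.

Nuclei (vowels): a, o, a → 3 syllables.
σ1/σ2 boundary: /ltt/ — longest licit onset from the right is /t/, leaving /lt/ as coda.
σ2/σ3 boundary: /mhw/ — longest licit onset from the right is /hw/, leaving /m/ as coda.

nwalt.tom.hwaw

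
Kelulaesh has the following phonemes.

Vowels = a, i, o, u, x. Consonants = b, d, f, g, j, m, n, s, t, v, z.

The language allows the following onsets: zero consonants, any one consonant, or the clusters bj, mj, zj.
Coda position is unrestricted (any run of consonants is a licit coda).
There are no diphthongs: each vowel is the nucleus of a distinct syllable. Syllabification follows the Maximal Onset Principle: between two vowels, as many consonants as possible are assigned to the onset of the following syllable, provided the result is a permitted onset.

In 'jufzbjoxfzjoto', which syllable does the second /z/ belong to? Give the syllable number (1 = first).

The vowels are u, o, x, o, o — 5 nuclei, so 5 syllables.
Between /u/ (V1) and /o/ (V2): /fzbj/ splits as /fz/ + /bj/ (/bj/ is the longest suffix that is a licit onset).
Between /o/ (V2) and /x/ (V3): hiatus — the boundary sits between the two vowels.
Between /x/ (V3) and /o/ (V4): cluster /fzj/ — the longest permitted-onset suffix is /zj/; onset = /zj/, preceding coda = /f/.
Between /o/ (V4) and /o/ (V5): just /t/ — single C goes to the following onset.
So the parse is jufz.bjo.xf.zjo.to.
The second /z/ is in the onset of syllable 4 (/zjo/).

4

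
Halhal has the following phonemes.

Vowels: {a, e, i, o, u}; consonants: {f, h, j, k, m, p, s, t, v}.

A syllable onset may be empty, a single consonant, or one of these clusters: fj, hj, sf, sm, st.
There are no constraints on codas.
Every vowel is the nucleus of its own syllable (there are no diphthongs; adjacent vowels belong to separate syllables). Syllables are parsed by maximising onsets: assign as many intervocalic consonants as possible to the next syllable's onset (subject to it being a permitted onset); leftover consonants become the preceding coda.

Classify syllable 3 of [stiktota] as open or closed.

Nuclei (vowels): i, o, a → 3 syllables.
/i…o/ gap (V1→V2): cluster /kt/ — the longest permitted-onset suffix is /t/; onset = /t/, preceding coda = /k/.
/o…a/ gap (V2→V3): just /t/ — single C goes to the following onset.
Result: stik.to.ta.
Syllable 3 is /ta/; it ends in its nucleus with no coda, so it is open.

open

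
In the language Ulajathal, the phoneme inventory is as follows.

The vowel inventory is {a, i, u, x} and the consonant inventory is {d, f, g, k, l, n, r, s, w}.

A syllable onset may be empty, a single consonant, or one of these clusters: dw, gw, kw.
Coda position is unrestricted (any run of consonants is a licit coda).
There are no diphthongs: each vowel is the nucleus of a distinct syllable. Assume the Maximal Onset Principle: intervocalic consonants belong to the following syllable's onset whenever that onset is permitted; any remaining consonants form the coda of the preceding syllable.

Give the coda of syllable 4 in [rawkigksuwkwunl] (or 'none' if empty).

The vowels are a, i, u, u — 4 nuclei, so 4 syllables.
V1 /a/ – V2 /i/: /wk/ — longest licit onset from the right is /k/, leaving /w/ as coda.
V2 /i/ – V3 /u/: /gks/ — longest licit onset from the right is /s/, leaving /gk/ as coda.
V3 /u/ – V4 /u/: /wkw/ splits as /w/ + /kw/ (/kw/ is the longest suffix that is a licit onset).
Putting it together: raw.kigk.suw.kwunl.
Syllable 4 is /kwunl/: onset /kw/, nucleus /u/, coda /nl/.

nl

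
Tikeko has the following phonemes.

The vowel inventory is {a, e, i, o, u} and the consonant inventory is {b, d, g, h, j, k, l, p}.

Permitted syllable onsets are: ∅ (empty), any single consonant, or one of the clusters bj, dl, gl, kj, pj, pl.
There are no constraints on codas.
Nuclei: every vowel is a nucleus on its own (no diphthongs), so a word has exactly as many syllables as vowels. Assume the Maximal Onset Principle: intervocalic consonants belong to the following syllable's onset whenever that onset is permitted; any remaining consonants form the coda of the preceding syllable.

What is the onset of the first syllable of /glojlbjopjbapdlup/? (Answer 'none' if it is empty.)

gl

The vowels are o, o, a, u — 4 nuclei, so 4 syllables.
Between /o/ (V1) and /o/ (V2): /jlbj/ splits as /jl/ + /bj/ (/bj/ is the longest suffix that is a licit onset).
Between /o/ (V2) and /a/ (V3): /pjb/ — longest licit onset from the right is /b/, leaving /pj/ as coda.
Between /a/ (V3) and /u/ (V4): /pdl/; trying suffixes from longest down, /dl/ is the first permitted one, so coda /p/ | onset /dl/.
Syllabification: glojl.bjopj.bap.dlup.
Syllable 1 is /glojl/: onset /gl/, nucleus /o/, coda /jl/.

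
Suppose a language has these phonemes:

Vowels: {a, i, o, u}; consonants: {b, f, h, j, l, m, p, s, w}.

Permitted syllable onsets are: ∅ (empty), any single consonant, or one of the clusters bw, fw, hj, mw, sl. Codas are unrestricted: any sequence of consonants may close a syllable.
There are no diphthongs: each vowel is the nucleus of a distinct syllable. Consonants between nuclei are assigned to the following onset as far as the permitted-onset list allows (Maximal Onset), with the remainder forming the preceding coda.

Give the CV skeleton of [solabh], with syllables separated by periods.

CV.CVCC

The vowels are o, a — 2 nuclei, so 2 syllables.
/o…a/ gap (V1→V2): /l/ is a single consonant, so it becomes the next onset.
So the parse is so.labh.
Mapping each syllable to C/V: /so/ → CV, /labh/ → CVCC.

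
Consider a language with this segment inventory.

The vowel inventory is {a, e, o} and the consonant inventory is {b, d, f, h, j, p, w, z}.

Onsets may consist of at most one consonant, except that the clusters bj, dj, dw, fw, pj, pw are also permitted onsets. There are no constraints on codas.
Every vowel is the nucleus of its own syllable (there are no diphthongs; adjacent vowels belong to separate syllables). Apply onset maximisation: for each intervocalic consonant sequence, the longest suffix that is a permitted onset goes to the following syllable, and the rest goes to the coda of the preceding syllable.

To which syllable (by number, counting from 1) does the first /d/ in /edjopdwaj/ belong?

Nuclei (vowels): e, o, a → 3 syllables.
V1 /e/ – V2 /o/: /dj/ — entire cluster is a permitted onset → onset /dj/, coda ∅.
V2 /o/ – V3 /a/: cluster /pdw/ — the longest permitted-onset suffix is /dw/; onset = /dw/, preceding coda = /p/.
Result: e.djop.dwaj.
The first /d/ is in the onset of syllable 2 (/djop/).

2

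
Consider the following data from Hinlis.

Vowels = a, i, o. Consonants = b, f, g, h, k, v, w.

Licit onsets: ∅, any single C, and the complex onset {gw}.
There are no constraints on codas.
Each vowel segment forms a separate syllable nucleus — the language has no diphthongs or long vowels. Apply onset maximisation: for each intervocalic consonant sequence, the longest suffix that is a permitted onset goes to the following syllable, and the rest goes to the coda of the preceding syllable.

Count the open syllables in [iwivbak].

Vowels present: i, i, a; each is a nucleus, giving 3 syllables.
/i…i/ gap (V1→V2): /w/ is a single consonant, so it becomes the next onset.
/i…a/ gap (V2→V3): cluster /vb/ — the longest permitted-onset suffix is /b/; onset = /b/, preceding coda = /v/.
Syllabification: i.wiv.bak.
Classifying each syllable: /i/ (open), /wiv/ (closed), /bak/ (closed).
Open syllables: 1.

1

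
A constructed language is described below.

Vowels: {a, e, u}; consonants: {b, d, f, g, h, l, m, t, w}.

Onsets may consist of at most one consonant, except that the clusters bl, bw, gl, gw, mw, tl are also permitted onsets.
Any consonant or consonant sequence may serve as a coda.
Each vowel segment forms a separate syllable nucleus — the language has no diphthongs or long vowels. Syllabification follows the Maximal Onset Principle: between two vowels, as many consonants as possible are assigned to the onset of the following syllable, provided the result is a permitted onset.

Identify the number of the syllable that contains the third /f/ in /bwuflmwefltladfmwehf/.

3

The vowels are u, e, a, e — 4 nuclei, so 4 syllables.
V1 /u/ – V2 /e/: cluster /flmw/ — the longest permitted-onset suffix is /mw/; onset = /mw/, preceding coda = /fl/.
V2 /e/ – V3 /a/: /fltl/ — longest licit onset from the right is /tl/, leaving /fl/ as coda.
V3 /a/ – V4 /e/: cluster /dfmw/ — the longest permitted-onset suffix is /mw/; onset = /mw/, preceding coda = /df/.
Result: bwufl.mwefl.tladf.mwehf.
The third /f/ is in the coda of syllable 3 (/tladf/).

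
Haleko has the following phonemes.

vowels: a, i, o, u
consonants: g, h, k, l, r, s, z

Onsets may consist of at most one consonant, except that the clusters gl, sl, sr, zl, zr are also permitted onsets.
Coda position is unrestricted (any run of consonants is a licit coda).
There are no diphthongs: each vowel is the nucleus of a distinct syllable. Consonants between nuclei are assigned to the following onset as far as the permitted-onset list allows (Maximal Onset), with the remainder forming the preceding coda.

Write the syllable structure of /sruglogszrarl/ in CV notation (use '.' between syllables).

The vowels are u, o, a — 3 nuclei, so 3 syllables.
V1 /u/ – V2 /o/: /gl/ — entire cluster is a permitted onset → onset /gl/, coda ∅.
V2 /o/ – V3 /a/: cluster /gszr/ — the longest permitted-onset suffix is /zr/; onset = /zr/, preceding coda = /gs/.
Putting it together: sru.glogs.zrarl.
Mapping each syllable to C/V: /sru/ → CCV, /glogs/ → CCVCC, /zrarl/ → CCVCC.

CCV.CCVCC.CCVCC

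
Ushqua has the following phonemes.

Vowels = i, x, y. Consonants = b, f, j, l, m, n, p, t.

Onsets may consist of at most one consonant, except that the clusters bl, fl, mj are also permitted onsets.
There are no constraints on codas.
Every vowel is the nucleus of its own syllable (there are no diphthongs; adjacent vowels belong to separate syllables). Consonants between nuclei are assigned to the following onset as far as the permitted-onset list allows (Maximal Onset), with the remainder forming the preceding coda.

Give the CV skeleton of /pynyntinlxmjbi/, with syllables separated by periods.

CV.CVC.CVC.CVCC.CV

The vowels are y, y, i, x, i — 5 nuclei, so 5 syllables.
V1 /y/ – V2 /y/: /n/ → onset of the next syllable (single consonants are always licit onsets).
V2 /y/ – V3 /i/: cluster /nt/ — the longest permitted-onset suffix is /t/; onset = /t/, preceding coda = /n/.
V3 /i/ – V4 /x/: cluster /nl/ — the longest permitted-onset suffix is /l/; onset = /l/, preceding coda = /n/.
V4 /x/ – V5 /i/: /mjb/; trying suffixes from longest down, /b/ is the first permitted one, so coda /mj/ | onset /b/.
So the parse is py.nyn.tin.lxmj.bi.
Mapping each syllable to C/V: /py/ → CV, /nyn/ → CVC, /tin/ → CVC, /lxmj/ → CVCC, /bi/ → CV.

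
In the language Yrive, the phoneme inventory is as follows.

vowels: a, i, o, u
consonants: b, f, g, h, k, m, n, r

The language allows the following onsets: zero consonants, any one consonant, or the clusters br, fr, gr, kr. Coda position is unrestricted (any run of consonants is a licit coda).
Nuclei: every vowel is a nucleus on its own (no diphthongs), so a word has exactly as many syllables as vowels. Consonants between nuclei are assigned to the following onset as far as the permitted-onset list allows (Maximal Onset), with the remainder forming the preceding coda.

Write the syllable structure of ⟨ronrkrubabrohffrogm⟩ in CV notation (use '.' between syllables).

CVCC.CCV.CV.CCVCC.CCVCC

Vowels present: o, u, a, o, o; each is a nucleus, giving 5 syllables.
Between /o/ (V1) and /u/ (V2): cluster /nrkr/ — the longest permitted-onset suffix is /kr/; onset = /kr/, preceding coda = /nr/.
Between /u/ (V2) and /a/ (V3): /b/ → onset of the next syllable (single consonants are always licit onsets).
Between /a/ (V3) and /o/ (V4): /br/ — entire cluster is a permitted onset → onset /br/, coda ∅.
Between /o/ (V4) and /o/ (V5): /hffr/; trying suffixes from longest down, /fr/ is the first permitted one, so coda /hf/ | onset /fr/.
Putting it together: ronr.kru.ba.brohf.frogm.
Mapping each syllable to C/V: /ronr/ → CVCC, /kru/ → CCV, /ba/ → CV, /brohf/ → CCVCC, /frogm/ → CCVCC.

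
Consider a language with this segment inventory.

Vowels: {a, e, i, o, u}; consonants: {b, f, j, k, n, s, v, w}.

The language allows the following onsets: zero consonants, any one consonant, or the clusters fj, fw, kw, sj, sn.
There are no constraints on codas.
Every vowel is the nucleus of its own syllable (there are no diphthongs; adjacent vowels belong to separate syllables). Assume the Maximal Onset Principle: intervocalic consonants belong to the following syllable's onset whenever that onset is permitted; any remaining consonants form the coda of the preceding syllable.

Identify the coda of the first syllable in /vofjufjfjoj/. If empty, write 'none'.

Vowels present: o, u, o; each is a nucleus, giving 3 syllables.
σ1/σ2 boundary: cluster /fj/ — /fj/ is itself a permitted onset, so the whole cluster goes right; preceding coda = ∅.
σ2/σ3 boundary: cluster /fjfj/ — the longest permitted-onset suffix is /fj/; onset = /fj/, preceding coda = /fj/.
So the parse is vo.fjufj.fjoj.
Syllable 1 is /vo/: onset /v/, nucleus /o/, coda ∅.

none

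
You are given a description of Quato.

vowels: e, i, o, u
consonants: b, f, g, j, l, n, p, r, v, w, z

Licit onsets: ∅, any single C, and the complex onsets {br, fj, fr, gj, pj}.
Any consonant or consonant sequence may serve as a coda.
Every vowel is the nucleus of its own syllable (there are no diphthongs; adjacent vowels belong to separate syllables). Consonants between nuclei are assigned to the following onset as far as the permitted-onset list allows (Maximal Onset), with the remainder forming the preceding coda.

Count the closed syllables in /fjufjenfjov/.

2

Vowels present: u, e, o; each is a nucleus, giving 3 syllables.
Between /u/ (V1) and /e/ (V2): cluster /fj/ — /fj/ is itself a permitted onset, so the whole cluster goes right; preceding coda = ∅.
Between /e/ (V2) and /o/ (V3): cluster /nfj/ — the longest permitted-onset suffix is /fj/; onset = /fj/, preceding coda = /n/.
Putting it together: fju.fjen.fjov.
Classifying each syllable: /fju/ (open), /fjen/ (closed), /fjov/ (closed).
Closed syllables: 2.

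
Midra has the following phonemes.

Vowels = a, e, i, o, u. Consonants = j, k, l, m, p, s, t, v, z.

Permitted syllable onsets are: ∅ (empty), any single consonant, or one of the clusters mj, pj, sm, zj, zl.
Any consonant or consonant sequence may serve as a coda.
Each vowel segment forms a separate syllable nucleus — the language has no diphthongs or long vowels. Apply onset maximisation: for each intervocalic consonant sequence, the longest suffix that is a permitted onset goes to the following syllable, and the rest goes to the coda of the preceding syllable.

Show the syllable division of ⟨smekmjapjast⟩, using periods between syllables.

smek.mja.pjast

Vowels present: e, a, a; each is a nucleus, giving 3 syllables.
V1 /e/ – V2 /a/: cluster /kmj/ — the longest permitted-onset suffix is /mj/; onset = /mj/, preceding coda = /k/.
V2 /a/ – V3 /a/: cluster /pj/ — /pj/ is itself a permitted onset, so the whole cluster goes right; preceding coda = ∅.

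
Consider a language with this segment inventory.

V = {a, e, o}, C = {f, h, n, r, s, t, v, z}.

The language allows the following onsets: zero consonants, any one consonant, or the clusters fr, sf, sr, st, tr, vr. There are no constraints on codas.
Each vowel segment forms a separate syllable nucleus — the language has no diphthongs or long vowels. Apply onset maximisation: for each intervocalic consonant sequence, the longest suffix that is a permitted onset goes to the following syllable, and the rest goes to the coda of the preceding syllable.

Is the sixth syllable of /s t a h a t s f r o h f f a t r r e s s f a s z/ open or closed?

The vowels are a, a, o, a, e, a — 6 nuclei, so 6 syllables.
Between /a/ (V1) and /a/ (V2): just /h/ — single C goes to the following onset.
Between /a/ (V2) and /o/ (V3): /tsfr/ — longest licit onset from the right is /fr/, leaving /ts/ as coda.
Between /o/ (V3) and /a/ (V4): cluster /hff/ — the longest permitted-onset suffix is /f/; onset = /f/, preceding coda = /hf/.
Between /a/ (V4) and /e/ (V5): cluster /trr/ — the longest permitted-onset suffix is /r/; onset = /r/, preceding coda = /tr/.
Between /e/ (V5) and /a/ (V6): /ssf/; trying suffixes from longest down, /sf/ is the first permitted one, so coda /s/ | onset /sf/.
Result: sta.hats.frohf.fatr.res.sfasz.
Syllable 6 is /sfasz/ with coda /sz/, so it is closed.

closed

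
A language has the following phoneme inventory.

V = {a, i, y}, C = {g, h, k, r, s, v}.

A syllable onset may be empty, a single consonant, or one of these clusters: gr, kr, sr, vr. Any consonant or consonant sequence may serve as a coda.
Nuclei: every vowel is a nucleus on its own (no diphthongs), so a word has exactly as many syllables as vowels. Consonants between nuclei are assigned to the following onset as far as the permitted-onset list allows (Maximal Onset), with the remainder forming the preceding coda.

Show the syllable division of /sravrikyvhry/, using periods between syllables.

sra.vri.kyvh.ry

Nuclei (vowels): a, i, y, y → 4 syllables.
V1 /a/ – V2 /i/: /vr/ — entire cluster is a permitted onset → onset /vr/, coda ∅.
V2 /i/ – V3 /y/: just /k/ — single C goes to the following onset.
V3 /y/ – V4 /y/: cluster /vhr/ — the longest permitted-onset suffix is /r/; onset = /r/, preceding coda = /vh/.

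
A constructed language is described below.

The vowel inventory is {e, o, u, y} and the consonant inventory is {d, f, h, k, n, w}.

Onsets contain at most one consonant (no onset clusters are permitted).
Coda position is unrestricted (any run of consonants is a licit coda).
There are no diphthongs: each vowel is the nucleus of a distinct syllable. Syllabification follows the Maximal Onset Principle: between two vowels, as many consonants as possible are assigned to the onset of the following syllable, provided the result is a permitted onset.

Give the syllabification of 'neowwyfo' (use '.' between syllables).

ne.ow.wy.fo

Nuclei (vowels): e, o, y, o → 4 syllables.
σ1/σ2 boundary: no consonants, so the boundary falls immediately after /e/.
σ2/σ3 boundary: /ww/ — longest licit onset from the right is /w/, leaving /w/ as coda.
σ3/σ4 boundary: /f/ → onset of the next syllable (single consonants are always licit onsets).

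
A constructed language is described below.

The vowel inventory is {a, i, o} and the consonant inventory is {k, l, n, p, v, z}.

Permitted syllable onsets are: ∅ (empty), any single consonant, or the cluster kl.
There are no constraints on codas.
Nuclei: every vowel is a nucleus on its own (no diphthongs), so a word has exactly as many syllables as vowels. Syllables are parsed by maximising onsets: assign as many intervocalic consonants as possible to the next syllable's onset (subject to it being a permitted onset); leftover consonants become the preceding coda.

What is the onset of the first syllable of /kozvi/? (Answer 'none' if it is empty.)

The vowels are o, i — 2 nuclei, so 2 syllables.
V1 /o/ – V2 /i/: cluster /zv/ — the longest permitted-onset suffix is /v/; onset = /v/, preceding coda = /z/.
Putting it together: koz.vi.
Syllable 1 is /koz/: onset /k/, nucleus /o/, coda /z/.

k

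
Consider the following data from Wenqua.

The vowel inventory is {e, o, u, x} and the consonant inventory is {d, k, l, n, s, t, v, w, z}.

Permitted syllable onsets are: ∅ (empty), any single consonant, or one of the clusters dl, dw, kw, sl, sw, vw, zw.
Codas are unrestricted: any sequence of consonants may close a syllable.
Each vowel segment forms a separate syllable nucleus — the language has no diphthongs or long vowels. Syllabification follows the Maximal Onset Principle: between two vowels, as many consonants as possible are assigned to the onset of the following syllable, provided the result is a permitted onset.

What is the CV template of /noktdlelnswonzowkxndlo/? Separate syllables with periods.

CVCC.CCVCC.CCVC.CVC.CVC.CCV

Vowels present: o, e, o, o, x, o; each is a nucleus, giving 6 syllables.
σ1/σ2 boundary: /ktdl/ splits as /kt/ + /dl/ (/dl/ is the longest suffix that is a licit onset).
σ2/σ3 boundary: /lnsw/; trying suffixes from longest down, /sw/ is the first permitted one, so coda /ln/ | onset /sw/.
σ3/σ4 boundary: /nz/ — longest licit onset from the right is /z/, leaving /n/ as coda.
σ4/σ5 boundary: cluster /wk/ — the longest permitted-onset suffix is /k/; onset = /k/, preceding coda = /w/.
σ5/σ6 boundary: /ndl/ splits as /n/ + /dl/ (/dl/ is the longest suffix that is a licit onset).
Putting it together: nokt.dleln.swon.zow.kxn.dlo.
Mapping each syllable to C/V: /nokt/ → CVCC, /dleln/ → CCVCC, /swon/ → CCVC, /zow/ → CVC, /kxn/ → CVC, /dlo/ → CCV.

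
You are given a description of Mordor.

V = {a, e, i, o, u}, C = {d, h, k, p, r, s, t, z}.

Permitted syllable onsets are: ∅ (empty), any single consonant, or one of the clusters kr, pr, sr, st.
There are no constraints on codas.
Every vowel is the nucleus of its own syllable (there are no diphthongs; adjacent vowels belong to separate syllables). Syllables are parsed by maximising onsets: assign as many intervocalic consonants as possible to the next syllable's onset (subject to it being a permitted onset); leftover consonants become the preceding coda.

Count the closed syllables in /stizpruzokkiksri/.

3

Nuclei (vowels): i, u, o, i, i → 5 syllables.
/i…u/ gap (V1→V2): /zpr/ splits as /z/ + /pr/ (/pr/ is the longest suffix that is a licit onset).
/u…o/ gap (V2→V3): just /z/ — single C goes to the following onset.
/o…i/ gap (V3→V4): /kk/; trying suffixes from longest down, /k/ is the first permitted one, so coda /k/ | onset /k/.
/i…i/ gap (V4→V5): /ksr/ splits as /k/ + /sr/ (/sr/ is the longest suffix that is a licit onset).
Putting it together: stiz.pru.zok.kik.sri.
Classifying each syllable: /stiz/ (closed), /pru/ (open), /zok/ (closed), /kik/ (closed), /sri/ (open).
Closed syllables: 3.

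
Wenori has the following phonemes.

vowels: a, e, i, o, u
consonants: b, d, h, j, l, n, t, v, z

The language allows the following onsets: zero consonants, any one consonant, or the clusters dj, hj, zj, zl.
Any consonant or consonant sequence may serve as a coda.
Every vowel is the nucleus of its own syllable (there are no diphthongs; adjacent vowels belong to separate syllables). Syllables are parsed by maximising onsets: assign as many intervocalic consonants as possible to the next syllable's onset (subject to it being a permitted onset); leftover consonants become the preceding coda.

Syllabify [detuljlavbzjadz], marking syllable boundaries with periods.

de.tulj.lavb.zjadz

Nuclei (vowels): e, u, a, a → 4 syllables.
V1 /e/ – V2 /u/: just /t/ — single C goes to the following onset.
V2 /u/ – V3 /a/: /ljl/; trying suffixes from longest down, /l/ is the first permitted one, so coda /lj/ | onset /l/.
V3 /a/ – V4 /a/: cluster /vbzj/ — the longest permitted-onset suffix is /zj/; onset = /zj/, preceding coda = /vb/.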